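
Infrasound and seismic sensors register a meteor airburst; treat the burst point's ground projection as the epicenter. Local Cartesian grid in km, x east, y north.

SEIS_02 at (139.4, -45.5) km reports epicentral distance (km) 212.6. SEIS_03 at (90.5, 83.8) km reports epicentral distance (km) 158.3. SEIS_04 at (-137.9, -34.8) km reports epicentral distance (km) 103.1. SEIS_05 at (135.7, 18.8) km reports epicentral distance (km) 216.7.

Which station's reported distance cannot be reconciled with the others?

SEIS_05

Solve using three stations at a time. Using SEIS_02, SEIS_03, SEIS_04 (subtract circle equations pairwise → linear system) gives (x, y) ≈ (-58.8, 31.3).
Distances from that point to each station vs reported:
  SEIS_02: calculated 212.6 vs reported 212.6 → residual 0.0 km
  SEIS_03: calculated 158.3 vs reported 158.3 → residual 0.0 km
  SEIS_04: calculated 103.1 vs reported 103.1 → residual 0.0 km
  SEIS_05: calculated 194.9 vs reported 216.7 → residual 21.8 km
SEIS_02, SEIS_03, SEIS_04 are mutually consistent (residuals ≈ 0); SEIS_05 is off by 21.8 km.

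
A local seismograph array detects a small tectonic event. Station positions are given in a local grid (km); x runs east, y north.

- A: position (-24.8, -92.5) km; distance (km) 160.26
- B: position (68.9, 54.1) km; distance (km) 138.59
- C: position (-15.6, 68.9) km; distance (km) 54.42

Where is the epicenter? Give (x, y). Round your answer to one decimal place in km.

(-69.5, 61.4)

Circle about each station: (x + 24.8)² + (y + 92.5)² = 160.26²; (x − 68.9)² + (y − 54.1)² = 138.59²; (x + 15.6)² + (y − 68.9)² = 54.42².
Subtracting the A equation from the B and C equations removes the quadratic terms:
187.4 x + 293.2 y = 4978.81
18.4 x + 322.8 y = 18541.01
Solving the 2×2 system: x ≈ -69.5, y ≈ 61.4 km.
Check against A (with the unrounded x, y): √((x + 24.8)²+(y + 92.5)²) = 160.26 ≈ 160.26 km. ✓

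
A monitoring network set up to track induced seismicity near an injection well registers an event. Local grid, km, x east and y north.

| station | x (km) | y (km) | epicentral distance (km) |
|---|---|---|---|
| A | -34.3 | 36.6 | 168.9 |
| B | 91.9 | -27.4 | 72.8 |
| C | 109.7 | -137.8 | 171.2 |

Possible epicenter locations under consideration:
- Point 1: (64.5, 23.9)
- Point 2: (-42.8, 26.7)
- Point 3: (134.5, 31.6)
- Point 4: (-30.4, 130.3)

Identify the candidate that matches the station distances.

Point 3

For each candidate, compare |candidate − station| to the reported distance:
Point 1: residuals A 69.3, B 14.6, C 3.3 → max 69.3 km
Point 2: residuals A 155.9, B 72.4, C 53.1 → max 155.9 km
Point 3: residuals A 0.0, B 0.0, C 0.0 → max 0.0 km
Point 4: residuals A 75.1, B 126.8, C 131.3 → max 131.3 km
Only Point 3 has all residuals ≈ 0.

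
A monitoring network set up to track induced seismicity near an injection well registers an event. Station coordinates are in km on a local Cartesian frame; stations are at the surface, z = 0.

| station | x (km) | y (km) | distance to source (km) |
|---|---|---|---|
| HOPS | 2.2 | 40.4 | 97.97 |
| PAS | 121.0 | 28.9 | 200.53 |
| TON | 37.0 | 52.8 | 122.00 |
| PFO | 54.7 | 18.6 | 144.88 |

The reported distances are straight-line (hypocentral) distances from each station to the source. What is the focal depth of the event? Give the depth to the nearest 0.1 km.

z ≈ 66.7 km

Each station gives a sphere (x−x_i)² + (y−y_i)² + z² = d_i² (stations at z=0).
Subtracting the HOPS sphere from PAS and TON: z² cancels, leaving linear equations in x and y:
237.6 x − 23.0 y = -16774.95
69.6 x + 24.8 y = -2766.04
Solving: x ≈ -64.009, y ≈ 68.104 km (keep extra digits for the depth step; rounded: -64.0, 68.1).
Then from the HOPS sphere: z² = 97.97² − (x − 2.2)² − (y − 40.4)² with x = -64.009, y = 68.104, so z ≈ 66.686 ≈ 66.7 km.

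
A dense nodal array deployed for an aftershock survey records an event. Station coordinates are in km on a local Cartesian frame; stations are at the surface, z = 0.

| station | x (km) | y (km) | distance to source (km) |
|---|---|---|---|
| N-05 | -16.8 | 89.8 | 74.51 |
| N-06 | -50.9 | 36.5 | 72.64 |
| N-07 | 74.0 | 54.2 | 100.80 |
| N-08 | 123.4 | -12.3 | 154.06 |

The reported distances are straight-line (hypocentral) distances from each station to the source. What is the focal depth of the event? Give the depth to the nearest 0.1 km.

Each station gives a sphere (x−x_i)² + (y−y_i)² + z² = d_i² (stations at z=0).
Subtracting the N-05 sphere from N-06 and N-07: z² cancels, leaving linear equations in x and y:
-68.2 x − 106.6 y = -4148.05
181.6 x − 71.2 y = -4541.54
Solving: x ≈ -7.796, y ≈ 43.900 km (keep extra digits for the depth step; rounded: -7.8, 43.9).
Then from the N-05 sphere: z² = 74.51² − (x + 16.8)² − (y − 89.8)² with x = -7.796, y = 43.900, so z ≈ 57.999 ≈ 58.0 km.

58.0 km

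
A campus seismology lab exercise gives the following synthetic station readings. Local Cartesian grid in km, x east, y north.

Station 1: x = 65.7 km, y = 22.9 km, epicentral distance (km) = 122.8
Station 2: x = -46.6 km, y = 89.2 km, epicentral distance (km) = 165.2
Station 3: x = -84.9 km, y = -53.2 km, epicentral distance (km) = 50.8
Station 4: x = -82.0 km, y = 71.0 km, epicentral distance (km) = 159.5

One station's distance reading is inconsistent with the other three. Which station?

Solve using three stations at a time. Using Station 1, Station 2, Station 4 (subtract circle equations pairwise → linear system) gives (x, y) ≈ (-12.0, -72.5).
Distances from that point to each station vs reported:
  Station 1: calculated 123.0 vs reported 122.8 → residual 0.2 km
  Station 2: calculated 165.4 vs reported 165.2 → residual 0.2 km
  Station 3: calculated 75.4 vs reported 50.8 → residual 24.6 km
  Station 4: calculated 159.7 vs reported 159.5 → residual 0.2 km
Station 1, Station 2, Station 4 are mutually consistent (residuals ≈ 0); Station 3 is off by 24.6 km.

Station 3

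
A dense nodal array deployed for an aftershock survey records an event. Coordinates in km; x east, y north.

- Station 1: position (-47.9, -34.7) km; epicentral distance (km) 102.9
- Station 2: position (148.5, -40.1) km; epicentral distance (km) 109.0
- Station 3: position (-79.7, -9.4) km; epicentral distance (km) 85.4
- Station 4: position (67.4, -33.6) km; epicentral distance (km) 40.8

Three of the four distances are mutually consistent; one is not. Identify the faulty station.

Solve using three stations at a time. Using Station 1, Station 2, Station 4 (subtract circle equations pairwise → linear system) gives (x, y) ≈ (48.1, 2.3).
Distances from that point to each station vs reported:
  Station 1: calculated 102.9 vs reported 102.9 → residual 0.0 km
  Station 2: calculated 109.0 vs reported 109.0 → residual 0.0 km
  Station 3: calculated 128.3 vs reported 85.4 → residual 42.9 km
  Station 4: calculated 40.7 vs reported 40.8 → residual 0.1 km
Station 1, Station 2, Station 4 are mutually consistent (residuals ≈ 0); Station 3 is off by 42.9 km.

Station 3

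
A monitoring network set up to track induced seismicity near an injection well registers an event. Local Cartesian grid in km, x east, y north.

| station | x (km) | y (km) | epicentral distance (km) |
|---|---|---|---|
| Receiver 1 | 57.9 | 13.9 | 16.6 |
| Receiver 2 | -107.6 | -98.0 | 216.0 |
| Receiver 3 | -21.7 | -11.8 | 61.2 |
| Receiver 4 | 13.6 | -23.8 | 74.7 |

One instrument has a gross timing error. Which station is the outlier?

Receiver 3

Solve using three stations at a time. Using Receiver 1, Receiver 2, Receiver 4 (subtract circle equations pairwise → linear system) gives (x, y) ≈ (69.2, 26.1).
Distances from that point to each station vs reported:
  Receiver 1: calculated 16.6 vs reported 16.6 → residual 0.0 km
  Receiver 2: calculated 216.0 vs reported 216.0 → residual 0.0 km
  Receiver 3: calculated 98.5 vs reported 61.2 → residual 37.3 km
  Receiver 4: calculated 74.7 vs reported 74.7 → residual 0.0 km
Receiver 1, Receiver 2, Receiver 4 are mutually consistent (residuals ≈ 0); Receiver 3 is off by 37.3 km.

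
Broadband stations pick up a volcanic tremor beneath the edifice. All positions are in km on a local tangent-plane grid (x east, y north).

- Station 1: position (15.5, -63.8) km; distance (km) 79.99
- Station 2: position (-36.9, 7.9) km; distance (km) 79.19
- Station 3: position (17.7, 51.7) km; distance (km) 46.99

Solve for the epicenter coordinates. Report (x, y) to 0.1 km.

42.2 km east, 11.6 km north

Circle about each station: (x − 15.5)² + (y + 63.8)² = 79.99²; (x + 36.9)² + (y − 7.9)² = 79.19²; (x − 17.7)² + (y − 51.7)² = 46.99².
Subtracting pairs of circle equations eliminates x²+y² and gives linear equations (the radical axes):
-104.8 x + 143.4 y = -2759.33
4.4 x + 231.0 y = 2865.83
Solving the 2×2 system: x ≈ 42.2, y ≈ 11.6 km.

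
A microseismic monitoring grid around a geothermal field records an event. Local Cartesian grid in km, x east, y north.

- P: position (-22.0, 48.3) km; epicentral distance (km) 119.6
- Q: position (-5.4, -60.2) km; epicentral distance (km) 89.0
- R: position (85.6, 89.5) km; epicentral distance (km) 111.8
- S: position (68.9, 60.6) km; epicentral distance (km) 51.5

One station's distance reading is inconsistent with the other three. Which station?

S

Solve using three stations at a time. Using P, Q, R (subtract circle equations pairwise → linear system) gives (x, y) ≈ (74.9, -21.8).
Distances from that point to each station vs reported:
  P: calculated 119.6 vs reported 119.6 → residual 0.0 km
  Q: calculated 89.0 vs reported 89.0 → residual 0.0 km
  R: calculated 111.8 vs reported 111.8 → residual 0.0 km
  S: calculated 82.6 vs reported 51.5 → residual 31.1 km
P, Q, R are mutually consistent (residuals ≈ 0); S is off by 31.1 km.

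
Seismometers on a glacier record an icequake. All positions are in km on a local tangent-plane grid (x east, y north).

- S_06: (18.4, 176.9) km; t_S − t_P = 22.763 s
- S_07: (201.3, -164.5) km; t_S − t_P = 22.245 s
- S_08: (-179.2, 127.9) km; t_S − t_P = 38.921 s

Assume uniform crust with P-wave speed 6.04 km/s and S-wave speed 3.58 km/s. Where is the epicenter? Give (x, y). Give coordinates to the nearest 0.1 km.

x ≈ 146.5 km, y ≈ 23.2 km

Distance from S−P lag: d = Δt · v_P v_S / (v_P − v_S) = Δt · (6.04·3.58)/(6.04−3.58) ≈ 8.7899·Δt.
So d_S_06 = 200.08, d_S_07 = 195.53, d_S_08 = 342.11 km.
Circle about each station: (x − 18.4)² + (y − 176.9)² = 200.08²; (x − 201.3)² + (y + 164.5)² = 195.53²; (x + 179.2)² + (y − 127.9)² = 342.11².
Subtracting pairs of circle equations eliminates x²+y² and gives linear equations (the radical axes):
365.8 x − 682.8 y = 37749.80
-395.2 x − 98.0 y = -60168.37
Solving the 2×2 system: x ≈ 146.5, y ≈ 23.2 km.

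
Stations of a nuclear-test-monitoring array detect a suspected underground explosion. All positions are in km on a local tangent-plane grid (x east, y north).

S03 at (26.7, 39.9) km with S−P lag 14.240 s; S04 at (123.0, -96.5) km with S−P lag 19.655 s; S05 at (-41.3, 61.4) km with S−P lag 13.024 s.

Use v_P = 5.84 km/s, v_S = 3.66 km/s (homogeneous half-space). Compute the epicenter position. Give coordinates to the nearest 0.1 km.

-66.9 km east, -63.7 km north

Distance from S−P lag: d = Δt · v_P v_S / (v_P − v_S) = Δt · (5.84·3.66)/(5.84−3.66) ≈ 9.8048·Δt.
So d_S03 = 139.62, d_S04 = 192.71, d_S05 = 127.70 km.
Circle about each station: (x − 26.7)² + (y − 39.9)² = 139.62²; (x − 123.0)² + (y + 96.5)² = 192.71²; (x + 41.3)² + (y − 61.4)² = 127.70².
Subtracting the S03 equation from the S04 and S05 equations removes the quadratic terms:
192.6 x − 272.8 y = 4492.95
-136.0 x + 43.0 y = 6357.20
Solving the 2×2 system: x ≈ -66.9, y ≈ -63.7 km.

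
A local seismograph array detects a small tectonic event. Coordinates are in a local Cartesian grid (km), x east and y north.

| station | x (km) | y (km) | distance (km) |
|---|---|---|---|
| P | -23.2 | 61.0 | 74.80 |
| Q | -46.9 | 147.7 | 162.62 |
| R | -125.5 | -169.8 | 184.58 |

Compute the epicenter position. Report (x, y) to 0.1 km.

x ≈ -27.0 km, y ≈ -13.7 km

Circle about each station: (x + 23.2)² + (y − 61.0)² = 74.80²; (x + 46.9)² + (y − 147.7)² = 162.62²; (x + 125.5)² + (y + 169.8)² = 184.58².
Subtracting the P equation from the Q and R equations removes the quadratic terms:
-47.4 x + 173.4 y = -1094.56
-204.6 x − 461.6 y = 11848.31
Solving the 2×2 system: x ≈ -27.0, y ≈ -13.7 km.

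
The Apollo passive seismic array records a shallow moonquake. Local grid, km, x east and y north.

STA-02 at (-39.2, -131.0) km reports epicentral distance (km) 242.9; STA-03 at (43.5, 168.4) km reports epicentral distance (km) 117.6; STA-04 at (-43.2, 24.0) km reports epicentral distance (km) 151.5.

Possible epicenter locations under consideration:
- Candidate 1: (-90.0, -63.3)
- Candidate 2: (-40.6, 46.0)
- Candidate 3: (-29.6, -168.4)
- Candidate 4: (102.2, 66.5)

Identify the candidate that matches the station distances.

For each candidate, compare |candidate − station| to the reported distance:
Candidate 1: residuals STA-02 158.3, STA-03 149.8, STA-04 52.4 → max 158.3 km
Candidate 2: residuals STA-02 65.9, STA-03 30.9, STA-04 129.3 → max 129.3 km
Candidate 3: residuals STA-02 204.3, STA-03 227.0, STA-04 41.4 → max 227.0 km
Candidate 4: residuals STA-02 0.0, STA-03 0.0, STA-04 0.0 → max 0.0 km
Only Candidate 4 has all residuals ≈ 0.

Candidate 4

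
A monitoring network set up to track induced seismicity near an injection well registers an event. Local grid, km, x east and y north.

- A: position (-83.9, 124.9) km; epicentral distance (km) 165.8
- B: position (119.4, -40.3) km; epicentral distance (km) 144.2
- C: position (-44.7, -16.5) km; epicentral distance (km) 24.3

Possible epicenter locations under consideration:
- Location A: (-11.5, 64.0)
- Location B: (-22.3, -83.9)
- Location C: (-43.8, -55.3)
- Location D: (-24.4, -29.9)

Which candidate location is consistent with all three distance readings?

Location D

For each candidate, compare |candidate − station| to the reported distance:
Location A: residuals A 71.2, B 23.2, C 62.8 → max 71.2 km
Location B: residuals A 51.9, B 4.1, C 46.7 → max 51.9 km
Location C: residuals A 18.8, B 19.7, C 14.5 → max 19.7 km
Location D: residuals A 0.0, B 0.0, C 0.0 → max 0.0 km
Only Location D has all residuals ≈ 0.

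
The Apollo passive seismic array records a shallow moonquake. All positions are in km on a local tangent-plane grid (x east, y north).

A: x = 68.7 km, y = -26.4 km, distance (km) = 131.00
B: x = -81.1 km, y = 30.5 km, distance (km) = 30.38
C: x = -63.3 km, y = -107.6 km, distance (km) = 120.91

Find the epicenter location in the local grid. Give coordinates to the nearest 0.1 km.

x ≈ -56.2 km, y ≈ 13.1 km

Circle about each station: (x − 68.7)² + (y + 26.4)² = 131.00²; (x + 81.1)² + (y − 30.5)² = 30.38²; (x + 63.3)² + (y + 107.6)² = 120.91².
Subtracting the A equation from the B and C equations removes the quadratic terms:
-299.6 x + 113.8 y = 18328.87
-264.0 x − 162.4 y = 12709.77
Solving the 2×2 system: x ≈ -56.2, y ≈ 13.1 km.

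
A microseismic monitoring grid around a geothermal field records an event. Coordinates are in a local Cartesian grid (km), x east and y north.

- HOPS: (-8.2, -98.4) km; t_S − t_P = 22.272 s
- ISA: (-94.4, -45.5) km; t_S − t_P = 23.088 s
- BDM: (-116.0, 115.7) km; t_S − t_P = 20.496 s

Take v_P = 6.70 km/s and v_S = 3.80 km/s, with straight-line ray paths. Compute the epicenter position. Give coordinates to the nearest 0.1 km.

(61.2, 84.4)

Distance from S−P lag: d = Δt · v_P v_S / (v_P − v_S) = Δt · (6.70·3.80)/(6.70−3.80) ≈ 8.7793·Δt.
So d_HOPS = 195.53, d_ISA = 202.70, d_BDM = 179.94 km.
Circle about each station: (x + 8.2)² + (y + 98.4)² = 195.53²; (x + 94.4)² + (y + 45.5)² = 202.70²; (x + 116.0)² + (y − 115.7)² = 179.94².
Subtracting the HOPS equation from the ISA and BDM equations removes the quadratic terms:
-172.4 x + 105.8 y = -1623.50
-215.6 x + 428.2 y = 22946.27
Solving the 2×2 system: x ≈ 61.2, y ≈ 84.4 km.
Check against HOPS (with the unrounded x, y): √((x + 8.2)²+(y + 98.4)²) = 195.55 ≈ 195.53 km. ✓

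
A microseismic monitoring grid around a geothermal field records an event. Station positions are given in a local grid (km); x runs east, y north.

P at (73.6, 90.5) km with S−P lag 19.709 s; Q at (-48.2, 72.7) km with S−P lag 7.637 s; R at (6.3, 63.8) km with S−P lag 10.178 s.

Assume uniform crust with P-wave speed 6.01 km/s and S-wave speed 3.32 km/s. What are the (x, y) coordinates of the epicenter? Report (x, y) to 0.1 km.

(-52.3, 16.2)

Distance from S−P lag: d = Δt · v_P v_S / (v_P − v_S) = Δt · (6.01·3.32)/(6.01−3.32) ≈ 7.4175·Δt.
So d_P = 146.19, d_Q = 56.65, d_R = 75.50 km.
Circle about each station: (x − 73.6)² + (y − 90.5)² = 146.19²; (x + 48.2)² + (y − 72.7)² = 56.65²; (x − 6.3)² + (y − 63.8)² = 75.50².
Subtracting the P equation from the Q and R equations removes the quadratic terms:
-243.6 x − 35.6 y = 12163.61
-134.6 x − 53.4 y = 6174.19
Solving the 2×2 system: x ≈ -52.3, y ≈ 16.2 km.
Check against P (with the unrounded x, y): √((x − 73.6)²+(y − 90.5)²) = 146.19 ≈ 146.19 km. ✓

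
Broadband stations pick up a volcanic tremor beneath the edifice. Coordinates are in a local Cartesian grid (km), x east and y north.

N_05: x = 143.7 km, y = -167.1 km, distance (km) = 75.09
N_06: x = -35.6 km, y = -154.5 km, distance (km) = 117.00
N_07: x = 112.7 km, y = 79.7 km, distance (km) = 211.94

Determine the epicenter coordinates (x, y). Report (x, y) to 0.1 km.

x ≈ 78.7 km, y ≈ -129.5 km

Circle about each station: (x − 143.7)² + (y + 167.1)² = 75.09²; (x + 35.6)² + (y + 154.5)² = 117.00²; (x − 112.7)² + (y − 79.7)² = 211.94².
Subtracting the N_05 equation from the N_06 and N_07 equations removes the quadratic terms:
-358.6 x + 25.2 y = -31484.98
-62.0 x + 493.6 y = -68798.78
Solving the 2×2 system: x ≈ 78.7, y ≈ -129.5 km.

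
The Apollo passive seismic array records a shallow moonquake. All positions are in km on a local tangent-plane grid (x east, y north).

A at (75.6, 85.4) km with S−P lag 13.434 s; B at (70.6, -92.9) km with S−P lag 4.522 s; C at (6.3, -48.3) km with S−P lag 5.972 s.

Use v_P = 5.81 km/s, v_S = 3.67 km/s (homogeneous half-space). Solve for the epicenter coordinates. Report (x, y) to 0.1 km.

65.8 km east, -48.1 km north

Distance from S−P lag: d = Δt · v_P v_S / (v_P − v_S) = Δt · (5.81·3.67)/(5.81−3.67) ≈ 9.9639·Δt.
So d_A = 133.85, d_B = 45.06, d_C = 59.50 km.
Circle about each station: (x − 75.6)² + (y − 85.4)² = 133.85²; (x − 70.6)² + (y + 92.9)² = 45.06²; (x − 6.3)² + (y + 48.3)² = 59.50².
Subtracting the A equation from the B and C equations removes the quadratic terms:
-10.0 x − 356.6 y = 16491.67
-138.6 x − 267.4 y = 3739.63
Solving the 2×2 system: x ≈ 65.8, y ≈ -48.1 km.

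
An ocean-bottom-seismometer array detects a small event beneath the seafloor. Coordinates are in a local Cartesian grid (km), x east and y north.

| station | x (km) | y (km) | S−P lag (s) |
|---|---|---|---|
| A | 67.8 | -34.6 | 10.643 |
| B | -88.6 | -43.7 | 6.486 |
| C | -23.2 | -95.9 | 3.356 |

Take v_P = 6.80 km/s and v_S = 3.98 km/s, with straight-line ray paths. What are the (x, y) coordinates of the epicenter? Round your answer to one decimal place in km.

Distance from S−P lag: d = Δt · v_P v_S / (v_P − v_S) = Δt · (6.80·3.98)/(6.80−3.98) ≈ 9.5972·Δt.
So d_A = 102.14, d_B = 62.25, d_C = 32.21 km.
Circle about each station: (x − 67.8)² + (y + 34.6)² = 102.14²; (x + 88.6)² + (y + 43.7)² = 62.25²; (x + 23.2)² + (y + 95.9)² = 32.21².
Subtracting the A equation from the B and C equations removes the quadratic terms:
-312.8 x − 18.2 y = 10523.17
-182.0 x − 122.6 y = 13336.15
Solving the 2×2 system: x ≈ -29.9, y ≈ -64.4 km.
Check against A (with the unrounded x, y): √((x − 67.8)²+(y + 34.6)²) = 102.14 ≈ 102.14 km. ✓

(-29.9, -64.4)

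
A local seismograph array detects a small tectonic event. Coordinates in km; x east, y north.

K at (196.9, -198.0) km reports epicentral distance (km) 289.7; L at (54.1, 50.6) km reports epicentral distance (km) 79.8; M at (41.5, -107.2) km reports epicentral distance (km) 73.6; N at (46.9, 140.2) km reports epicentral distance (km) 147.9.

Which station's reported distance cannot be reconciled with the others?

Solve using three stations at a time. Using K, L, N (subtract circle equations pairwise → linear system) gives (x, y) ≈ (-10.9, 3.9).
Distances from that point to each station vs reported:
  K: calculated 289.8 vs reported 289.7 → residual 0.1 km
  L: calculated 80.0 vs reported 79.8 → residual 0.2 km
  M: calculated 122.9 vs reported 73.6 → residual 49.3 km
  N: calculated 148.0 vs reported 147.9 → residual 0.1 km
K, L, N are mutually consistent (residuals ≈ 0); M is off by 49.3 km.

M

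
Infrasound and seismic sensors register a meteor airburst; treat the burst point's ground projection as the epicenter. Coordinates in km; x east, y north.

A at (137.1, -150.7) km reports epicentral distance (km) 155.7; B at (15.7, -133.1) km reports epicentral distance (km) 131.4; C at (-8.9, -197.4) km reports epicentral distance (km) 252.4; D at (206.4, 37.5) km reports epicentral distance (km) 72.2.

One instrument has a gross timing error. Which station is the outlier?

B

Solve using three stations at a time. Using A, C, D (subtract circle equations pairwise → linear system) gives (x, y) ≈ (142.0, 4.9).
Distances from that point to each station vs reported:
  A: calculated 155.7 vs reported 155.7 → residual 0.0 km
  B: calculated 187.1 vs reported 131.4 → residual 55.7 km
  C: calculated 252.4 vs reported 252.4 → residual 0.0 km
  D: calculated 72.2 vs reported 72.2 → residual 0.0 km
A, C, D are mutually consistent (residuals ≈ 0); B is off by 55.7 km.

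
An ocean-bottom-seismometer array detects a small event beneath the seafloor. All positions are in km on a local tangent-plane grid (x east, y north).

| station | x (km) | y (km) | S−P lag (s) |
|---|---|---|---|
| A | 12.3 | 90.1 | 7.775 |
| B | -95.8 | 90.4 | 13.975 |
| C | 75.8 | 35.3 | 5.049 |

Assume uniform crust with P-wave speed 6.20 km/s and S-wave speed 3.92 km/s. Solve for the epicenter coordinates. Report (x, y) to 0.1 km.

x ≈ 28.9 km, y ≈ 8.9 km

Distance from S−P lag: d = Δt · v_P v_S / (v_P − v_S) = Δt · (6.20·3.92)/(6.20−3.92) ≈ 10.6596·Δt.
So d_A = 82.88, d_B = 148.97, d_C = 53.82 km.
Circle about each station: (x − 12.3)² + (y − 90.1)² = 82.88²; (x + 95.8)² + (y − 90.4)² = 148.97²; (x − 75.8)² + (y − 35.3)² = 53.82².
Subtracting the A equation from the B and C equations removes the quadratic terms:
-216.2 x + 0.6 y = -6242.47
127.0 x − 109.6 y = 2694.93
Solving the 2×2 system: x ≈ 28.9, y ≈ 8.9 km.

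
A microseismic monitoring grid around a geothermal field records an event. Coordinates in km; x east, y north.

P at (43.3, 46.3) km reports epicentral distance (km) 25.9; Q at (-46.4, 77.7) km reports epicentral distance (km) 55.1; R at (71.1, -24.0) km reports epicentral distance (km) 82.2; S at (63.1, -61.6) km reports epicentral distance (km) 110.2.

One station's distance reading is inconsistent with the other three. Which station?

Q

Solve using three stations at a time. Using P, R, S (subtract circle equations pairwise → linear system) gives (x, y) ≈ (18.6, 39.2).
Distances from that point to each station vs reported:
  P: calculated 25.7 vs reported 25.9 → residual 0.2 km
  Q: calculated 75.5 vs reported 55.1 → residual 20.4 km
  R: calculated 82.1 vs reported 82.2 → residual 0.1 km
  S: calculated 110.2 vs reported 110.2 → residual 0.0 km
P, R, S are mutually consistent (residuals ≈ 0); Q is off by 20.4 km.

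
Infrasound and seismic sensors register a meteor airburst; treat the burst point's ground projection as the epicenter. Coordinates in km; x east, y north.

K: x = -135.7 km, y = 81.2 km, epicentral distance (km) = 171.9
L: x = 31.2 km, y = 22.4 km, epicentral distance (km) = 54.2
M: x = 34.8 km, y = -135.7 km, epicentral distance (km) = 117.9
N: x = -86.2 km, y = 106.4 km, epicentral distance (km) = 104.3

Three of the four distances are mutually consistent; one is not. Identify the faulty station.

N

Solve using three stations at a time. Using K, L, M (subtract circle equations pairwise → linear system) gives (x, y) ≈ (1.2, -22.7).
Distances from that point to each station vs reported:
  K: calculated 171.9 vs reported 171.9 → residual 0.0 km
  L: calculated 54.2 vs reported 54.2 → residual 0.0 km
  M: calculated 117.9 vs reported 117.9 → residual 0.0 km
  N: calculated 155.9 vs reported 104.3 → residual 51.6 km
K, L, M are mutually consistent (residuals ≈ 0); N is off by 51.6 km.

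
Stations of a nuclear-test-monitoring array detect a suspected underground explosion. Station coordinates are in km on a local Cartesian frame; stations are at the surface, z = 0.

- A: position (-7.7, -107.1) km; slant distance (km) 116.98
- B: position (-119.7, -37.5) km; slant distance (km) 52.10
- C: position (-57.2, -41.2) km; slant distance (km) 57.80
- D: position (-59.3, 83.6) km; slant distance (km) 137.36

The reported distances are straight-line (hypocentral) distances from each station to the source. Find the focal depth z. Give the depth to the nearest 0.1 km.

Each station gives a sphere (x−x_i)² + (y−y_i)² + z² = d_i² (stations at z=0).
Subtracting the A sphere from B and C: z² cancels, leaving linear equations in x and y:
-224.0 x + 139.2 y = 15174.55
-99.0 x + 131.8 y = 3783.06
Solving: x ≈ -93.595, y ≈ -41.599 km (keep extra digits for the depth step; rounded: -93.6, -41.6).
Then from the A sphere: z² = 116.98² − (x + 7.7)² − (y + 107.1)² with x = -93.595, y = -41.599, so z ≈ 44.900 ≈ 44.9 km.

44.9 km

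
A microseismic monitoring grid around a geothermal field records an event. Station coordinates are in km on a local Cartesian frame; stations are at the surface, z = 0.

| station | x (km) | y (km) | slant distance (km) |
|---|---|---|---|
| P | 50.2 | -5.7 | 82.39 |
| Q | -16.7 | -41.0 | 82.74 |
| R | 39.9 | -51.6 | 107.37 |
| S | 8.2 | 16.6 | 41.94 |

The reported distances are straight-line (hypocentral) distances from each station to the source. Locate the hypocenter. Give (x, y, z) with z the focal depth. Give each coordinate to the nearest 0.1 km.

Each station gives a sphere (x−x_i)² + (y−y_i)² + z² = d_i² (stations at z=0).
Subtracting the P sphere from Q and R: z² cancels, leaving linear equations in x and y:
-133.8 x − 70.6 y = -650.44
-20.6 x − 91.8 y = -3038.16
Solving: x ≈ -14.294, y ≈ 36.303 km (keep extra digits for the depth step; rounded: -14.3, 36.3).
Then from the P sphere: z² = 82.39² − (x − 50.2)² − (y + 5.7)² with x = -14.294, y = 36.303, so z ≈ 29.400 ≈ 29.4 km.
Check against S (with the unrounded solution): distance 41.94 ≈ 41.94 km. ✓

x ≈ -14.3 km, y ≈ 36.3 km, depth ≈ 29.4 km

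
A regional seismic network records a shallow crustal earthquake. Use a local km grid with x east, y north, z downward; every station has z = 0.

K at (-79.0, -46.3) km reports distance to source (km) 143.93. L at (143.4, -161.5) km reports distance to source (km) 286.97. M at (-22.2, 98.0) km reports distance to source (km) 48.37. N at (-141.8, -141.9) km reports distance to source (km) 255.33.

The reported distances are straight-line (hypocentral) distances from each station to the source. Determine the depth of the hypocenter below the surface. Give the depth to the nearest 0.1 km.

41.7 km

Each station gives a sphere (x−x_i)² + (y−y_i)² + z² = d_i² (stations at z=0).
Subtracting the K sphere from L and M: z² cancels, leaving linear equations in x and y:
444.8 x − 230.4 y = -23374.82
113.6 x + 288.6 y = 20088.34
Solving: x ≈ -13.702, y ≈ 75.000 km (keep extra digits for the depth step; rounded: -13.7, 75.0).
Then from the K sphere: z² = 143.93² − (x + 79.0)² − (y + 46.3)² with x = -13.702, y = 75.000, so z ≈ 41.693 ≈ 41.7 km.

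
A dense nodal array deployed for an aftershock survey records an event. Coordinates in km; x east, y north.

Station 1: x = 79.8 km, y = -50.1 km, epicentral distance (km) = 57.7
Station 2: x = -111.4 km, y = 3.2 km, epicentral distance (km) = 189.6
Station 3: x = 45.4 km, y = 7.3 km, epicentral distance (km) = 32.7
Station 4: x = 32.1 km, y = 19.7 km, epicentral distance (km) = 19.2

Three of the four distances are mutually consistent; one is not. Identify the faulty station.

Solve using three stations at a time. Using Station 1, Station 2, Station 3 (subtract circle equations pairwise → linear system) gives (x, y) ≈ (78.2, 7.6).
Distances from that point to each station vs reported:
  Station 1: calculated 57.7 vs reported 57.7 → residual 0.0 km
  Station 2: calculated 189.6 vs reported 189.6 → residual 0.0 km
  Station 3: calculated 32.8 vs reported 32.7 → residual 0.1 km
  Station 4: calculated 47.6 vs reported 19.2 → residual 28.4 km
Station 1, Station 2, Station 3 are mutually consistent (residuals ≈ 0); Station 4 is off by 28.4 km.

Station 4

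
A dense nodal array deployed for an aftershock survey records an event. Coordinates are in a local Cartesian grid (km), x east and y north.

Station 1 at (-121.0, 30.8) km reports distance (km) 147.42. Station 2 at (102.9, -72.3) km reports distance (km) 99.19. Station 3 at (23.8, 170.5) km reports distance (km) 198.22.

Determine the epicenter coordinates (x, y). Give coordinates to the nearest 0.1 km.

x ≈ 14.4 km, y ≈ -27.5 km

Circle about each station: (x + 121.0)² + (y − 30.8)² = 147.42²; (x − 102.9)² + (y + 72.3)² = 99.19²; (x − 23.8)² + (y − 170.5)² = 198.22².
Subtracting the Station 1 equation from the Station 2 and Station 3 equations removes the quadratic terms:
447.8 x − 206.2 y = 12120.06
289.6 x + 279.4 y = -3511.46
Solving the 2×2 system: x ≈ 14.4, y ≈ -27.5 km.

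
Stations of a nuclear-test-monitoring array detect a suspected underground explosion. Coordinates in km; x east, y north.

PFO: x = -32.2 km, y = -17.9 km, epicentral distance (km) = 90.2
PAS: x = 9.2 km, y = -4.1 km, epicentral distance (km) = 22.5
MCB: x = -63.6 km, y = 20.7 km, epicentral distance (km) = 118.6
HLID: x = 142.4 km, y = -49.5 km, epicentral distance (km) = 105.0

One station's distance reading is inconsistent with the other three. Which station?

PAS

Solve using three stations at a time. Using PFO, MCB, HLID (subtract circle equations pairwise → linear system) gives (x, y) ≈ (54.3, 7.7).
Distances from that point to each station vs reported:
  PFO: calculated 90.2 vs reported 90.2 → residual 0.0 km
  PAS: calculated 46.7 vs reported 22.5 → residual 24.2 km
  MCB: calculated 118.6 vs reported 118.6 → residual 0.0 km
  HLID: calculated 105.0 vs reported 105.0 → residual 0.0 km
PFO, MCB, HLID are mutually consistent (residuals ≈ 0); PAS is off by 24.2 km.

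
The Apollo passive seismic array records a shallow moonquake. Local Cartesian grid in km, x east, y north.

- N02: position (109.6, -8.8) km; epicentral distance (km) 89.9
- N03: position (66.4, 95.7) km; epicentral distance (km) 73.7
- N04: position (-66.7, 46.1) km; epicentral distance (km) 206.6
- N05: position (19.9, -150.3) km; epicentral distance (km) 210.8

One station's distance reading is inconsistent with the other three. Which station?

Solve using three stations at a time. Using N02, N03, N04 (subtract circle equations pairwise → linear system) gives (x, y) ≈ (137.6, 76.7).
Distances from that point to each station vs reported:
  N02: calculated 89.9 vs reported 89.9 → residual 0.0 km
  N03: calculated 73.7 vs reported 73.7 → residual 0.0 km
  N04: calculated 206.6 vs reported 206.6 → residual 0.0 km
  N05: calculated 255.7 vs reported 210.8 → residual 44.9 km
N02, N03, N04 are mutually consistent (residuals ≈ 0); N05 is off by 44.9 km.

N05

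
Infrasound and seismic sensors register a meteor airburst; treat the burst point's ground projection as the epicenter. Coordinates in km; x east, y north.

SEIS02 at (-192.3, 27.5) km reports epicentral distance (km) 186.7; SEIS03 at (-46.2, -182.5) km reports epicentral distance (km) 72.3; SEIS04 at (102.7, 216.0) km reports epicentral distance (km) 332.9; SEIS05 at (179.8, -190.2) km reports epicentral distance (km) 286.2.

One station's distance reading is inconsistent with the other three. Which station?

Solve using three stations at a time. Using SEIS02, SEIS03, SEIS05 (subtract circle equations pairwise → linear system) gives (x, y) ≈ (-101.1, -135.4).
Distances from that point to each station vs reported:
  SEIS02: calculated 186.7 vs reported 186.7 → residual 0.0 km
  SEIS03: calculated 72.3 vs reported 72.3 → residual 0.0 km
  SEIS04: calculated 406.3 vs reported 332.9 → residual 73.4 km
  SEIS05: calculated 286.2 vs reported 286.2 → residual 0.0 km
SEIS02, SEIS03, SEIS05 are mutually consistent (residuals ≈ 0); SEIS04 is off by 73.4 km.

SEIS04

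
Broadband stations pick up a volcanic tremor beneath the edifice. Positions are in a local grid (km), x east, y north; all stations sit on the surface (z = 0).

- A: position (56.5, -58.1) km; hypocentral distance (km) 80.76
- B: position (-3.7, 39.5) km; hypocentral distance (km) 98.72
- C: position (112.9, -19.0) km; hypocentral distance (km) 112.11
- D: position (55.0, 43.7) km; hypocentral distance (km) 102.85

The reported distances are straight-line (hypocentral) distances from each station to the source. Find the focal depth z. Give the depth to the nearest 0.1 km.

Each station gives a sphere (x−x_i)² + (y−y_i)² + z² = d_i² (stations at z=0).
Subtracting the A sphere from B and C: z² cancels, leaving linear equations in x and y:
-120.4 x + 195.2 y = -8217.38
112.8 x + 78.2 y = 493.08
Solving: x ≈ 23.505, y ≈ -27.599 km (keep extra digits for the depth step; rounded: 23.5, -27.6).
Then from the A sphere: z² = 80.76² − (x − 56.5)² − (y + 58.1)² with x = 23.505, y = -27.599, so z ≈ 67.106 ≈ 67.1 km.

z ≈ 67.1 km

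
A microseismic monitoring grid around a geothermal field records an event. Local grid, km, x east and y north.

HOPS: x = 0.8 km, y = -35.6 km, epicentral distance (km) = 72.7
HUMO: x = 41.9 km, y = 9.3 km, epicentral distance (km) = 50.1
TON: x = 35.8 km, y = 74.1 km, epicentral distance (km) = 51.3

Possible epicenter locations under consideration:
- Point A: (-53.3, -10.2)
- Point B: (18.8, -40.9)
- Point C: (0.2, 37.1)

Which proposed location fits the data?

Point C

For each candidate, compare |candidate − station| to the reported distance:
Point A: residuals HOPS 12.9, HUMO 47.1, TON 71.4 → max 71.4 km
Point B: residuals HOPS 53.9, HUMO 5.2, TON 64.9 → max 64.9 km
Point C: residuals HOPS 0.0, HUMO 0.0, TON 0.0 → max 0.0 km
Only Point C has all residuals ≈ 0.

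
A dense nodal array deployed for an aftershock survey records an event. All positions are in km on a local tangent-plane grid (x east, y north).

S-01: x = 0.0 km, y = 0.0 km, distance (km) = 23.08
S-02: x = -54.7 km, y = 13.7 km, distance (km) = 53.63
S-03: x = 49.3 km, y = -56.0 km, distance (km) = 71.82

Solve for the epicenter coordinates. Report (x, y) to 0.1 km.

x ≈ -12.5 km, y ≈ -19.4 km

Circle about each station: x² + y² = 23.08²; (x + 54.7)² + (y − 13.7)² = 53.63²; (x − 49.3)² + (y + 56.0)² = 71.82².
Subtracting pairs of circle equations eliminates x²+y² and gives linear equations (the radical axes):
-109.4 x + 27.4 y = 836.29
98.6 x − 112.0 y = 941.06
Solving the 2×2 system: x ≈ -12.5, y ≈ -19.4 km.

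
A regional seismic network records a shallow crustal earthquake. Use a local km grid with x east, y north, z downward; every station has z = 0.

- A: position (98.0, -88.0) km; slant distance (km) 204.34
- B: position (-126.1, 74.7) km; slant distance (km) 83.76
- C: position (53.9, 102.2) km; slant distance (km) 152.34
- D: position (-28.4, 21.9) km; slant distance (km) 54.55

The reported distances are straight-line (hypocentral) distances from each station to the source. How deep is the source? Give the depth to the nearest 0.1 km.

Each station gives a sphere (x−x_i)² + (y−y_i)² + z² = d_i² (stations at z=0).
Subtracting the A sphere from B and C: z² cancels, leaving linear equations in x and y:
-448.2 x + 325.4 y = 38872.40
-88.2 x + 380.4 y = 14549.41
Solving: x ≈ -70.896, y ≈ 21.810 km (keep extra digits for the depth step; rounded: -70.9, 21.8).
Then from the A sphere: z² = 204.34² − (x − 98.0)² − (y + 88.0)² with x = -70.896, y = 21.810, so z ≈ 34.216 ≈ 34.2 km.

z ≈ 34.2 km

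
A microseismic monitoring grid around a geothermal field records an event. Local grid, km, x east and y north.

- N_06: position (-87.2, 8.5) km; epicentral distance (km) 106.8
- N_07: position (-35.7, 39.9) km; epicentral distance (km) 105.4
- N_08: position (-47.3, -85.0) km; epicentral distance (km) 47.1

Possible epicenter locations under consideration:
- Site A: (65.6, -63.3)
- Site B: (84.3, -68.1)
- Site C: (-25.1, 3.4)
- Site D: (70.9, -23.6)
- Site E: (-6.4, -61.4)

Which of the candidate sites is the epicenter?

Site E

For each candidate, compare |candidate − station| to the reported distance:
Site A: residuals N_06 62.0, N_07 39.2, N_08 67.9 → max 67.9 km
Site B: residuals N_06 81.0, N_07 56.0, N_08 85.6 → max 85.6 km
Site C: residuals N_06 44.5, N_07 67.4, N_08 44.0 → max 67.4 km
Site D: residuals N_06 54.5, N_07 18.7, N_08 86.1 → max 86.1 km
Site E: residuals N_06 0.0, N_07 0.1, N_08 0.1 → max 0.1 km
Only Site E has all residuals ≈ 0.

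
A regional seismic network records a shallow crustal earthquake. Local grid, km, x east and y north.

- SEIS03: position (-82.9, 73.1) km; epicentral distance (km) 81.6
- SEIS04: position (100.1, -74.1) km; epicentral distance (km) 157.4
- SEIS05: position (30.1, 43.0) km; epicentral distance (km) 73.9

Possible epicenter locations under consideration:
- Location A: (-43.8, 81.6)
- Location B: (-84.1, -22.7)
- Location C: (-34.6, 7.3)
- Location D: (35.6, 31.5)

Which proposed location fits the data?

For each candidate, compare |candidate − station| to the reported distance:
Location A: residuals SEIS03 41.6, SEIS04 54.6, SEIS05 9.5 → max 54.6 km
Location B: residuals SEIS03 14.2, SEIS04 33.8, SEIS05 57.9 → max 57.9 km
Location C: residuals SEIS03 0.0, SEIS04 0.0, SEIS05 0.0 → max 0.0 km
Location D: residuals SEIS03 44.0, SEIS04 33.7, SEIS05 61.2 → max 61.2 km
Only Location C has all residuals ≈ 0.

Location C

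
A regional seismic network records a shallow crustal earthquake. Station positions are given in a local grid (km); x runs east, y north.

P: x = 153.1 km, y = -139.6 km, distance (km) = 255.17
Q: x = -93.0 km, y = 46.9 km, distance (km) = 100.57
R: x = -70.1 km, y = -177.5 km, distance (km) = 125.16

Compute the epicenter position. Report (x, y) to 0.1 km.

-87.1 km east, -53.5 km north

Circle about each station: (x − 153.1)² + (y + 139.6)² = 255.17²; (x + 93.0)² + (y − 46.9)² = 100.57²; (x + 70.1)² + (y + 177.5)² = 125.16².
Subtracting the P equation from the Q and R equations removes the quadratic terms:
-492.2 x + 373.0 y = 22918.24
-446.4 x − 75.8 y = 42939.19
Solving the 2×2 system: x ≈ -87.1, y ≈ -53.5 km.
Check against P (with the unrounded x, y): √((x − 153.1)²+(y + 139.6)²) = 255.17 ≈ 255.17 km. ✓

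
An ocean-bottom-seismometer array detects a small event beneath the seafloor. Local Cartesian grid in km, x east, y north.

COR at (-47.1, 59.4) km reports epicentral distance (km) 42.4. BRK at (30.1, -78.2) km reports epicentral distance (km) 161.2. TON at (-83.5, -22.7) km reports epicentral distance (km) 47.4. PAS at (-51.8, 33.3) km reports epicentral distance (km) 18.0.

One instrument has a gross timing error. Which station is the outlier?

Solve using three stations at a time. Using COR, TON, PAS (subtract circle equations pairwise → linear system) gives (x, y) ≈ (-64.9, 20.9).
Distances from that point to each station vs reported:
  COR: calculated 42.4 vs reported 42.4 → residual 0.0 km
  BRK: calculated 137.3 vs reported 161.2 → residual 23.9 km
  TON: calculated 47.4 vs reported 47.4 → residual 0.0 km
  PAS: calculated 18.0 vs reported 18.0 → residual 0.0 km
COR, TON, PAS are mutually consistent (residuals ≈ 0); BRK is off by 23.9 km.

BRK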